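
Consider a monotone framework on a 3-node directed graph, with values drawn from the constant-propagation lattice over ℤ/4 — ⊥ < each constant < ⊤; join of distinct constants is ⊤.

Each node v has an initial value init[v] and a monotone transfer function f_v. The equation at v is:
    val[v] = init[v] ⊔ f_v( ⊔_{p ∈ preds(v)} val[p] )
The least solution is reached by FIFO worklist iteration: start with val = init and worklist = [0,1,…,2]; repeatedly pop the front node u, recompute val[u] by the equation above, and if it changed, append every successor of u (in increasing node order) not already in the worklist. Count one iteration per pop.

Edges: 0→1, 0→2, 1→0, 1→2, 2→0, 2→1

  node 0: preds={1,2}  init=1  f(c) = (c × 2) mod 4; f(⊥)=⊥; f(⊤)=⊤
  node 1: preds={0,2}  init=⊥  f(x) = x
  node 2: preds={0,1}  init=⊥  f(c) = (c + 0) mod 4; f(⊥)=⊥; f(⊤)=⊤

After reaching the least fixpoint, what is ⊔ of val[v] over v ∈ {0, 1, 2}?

⊤

Worklist (8 pops):
  #1 pop 0: in=⊥ → 1 (no change)
  #2 pop 1: in=1 → 1 (was ⊥); enqueue [0]
  #3 pop 2: in=1 → 1 (was ⊥); enqueue [1]
  #4 pop 0: in=1 → ⊤ (was 1); enqueue [2]
  #5 pop 1: in=⊤ → ⊤ (was 1); enqueue [0]
  #6 pop 2: in=⊤ → ⊤ (was 1); enqueue [1]
  #7 pop 0: in=⊤ → ⊤ (no change)
  #8 pop 1: in=⊤ → ⊤ (no change)

Fixpoint:
  val[0] = ⊤
  val[1] = ⊤
  val[2] = ⊤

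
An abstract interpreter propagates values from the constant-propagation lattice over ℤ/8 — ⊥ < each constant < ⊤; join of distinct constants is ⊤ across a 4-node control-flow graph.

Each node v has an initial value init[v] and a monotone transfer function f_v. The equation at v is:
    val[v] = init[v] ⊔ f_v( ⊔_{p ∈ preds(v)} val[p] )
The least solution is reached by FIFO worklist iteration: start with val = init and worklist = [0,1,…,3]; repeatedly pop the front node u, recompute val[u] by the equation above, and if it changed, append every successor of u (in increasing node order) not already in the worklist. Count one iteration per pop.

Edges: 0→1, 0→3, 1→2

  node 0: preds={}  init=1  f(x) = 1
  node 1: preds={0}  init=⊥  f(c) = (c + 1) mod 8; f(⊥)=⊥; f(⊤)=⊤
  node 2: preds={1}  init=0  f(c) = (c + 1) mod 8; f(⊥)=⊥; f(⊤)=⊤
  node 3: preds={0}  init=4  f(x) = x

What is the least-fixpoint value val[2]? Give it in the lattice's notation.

Worklist (4 pops):
  #1 pop 0: in=⊥ → 1 (no change)
  #2 pop 1: in=1 → 2 (was ⊥); enqueue []
  #3 pop 2: in=2 → ⊤ (was 0); enqueue []
  #4 pop 3: in=1 → ⊤ (was 4); enqueue []

Fixpoint:
  val[0] = 1
  val[1] = 2
  val[2] = ⊤
  val[3] = ⊤

⊤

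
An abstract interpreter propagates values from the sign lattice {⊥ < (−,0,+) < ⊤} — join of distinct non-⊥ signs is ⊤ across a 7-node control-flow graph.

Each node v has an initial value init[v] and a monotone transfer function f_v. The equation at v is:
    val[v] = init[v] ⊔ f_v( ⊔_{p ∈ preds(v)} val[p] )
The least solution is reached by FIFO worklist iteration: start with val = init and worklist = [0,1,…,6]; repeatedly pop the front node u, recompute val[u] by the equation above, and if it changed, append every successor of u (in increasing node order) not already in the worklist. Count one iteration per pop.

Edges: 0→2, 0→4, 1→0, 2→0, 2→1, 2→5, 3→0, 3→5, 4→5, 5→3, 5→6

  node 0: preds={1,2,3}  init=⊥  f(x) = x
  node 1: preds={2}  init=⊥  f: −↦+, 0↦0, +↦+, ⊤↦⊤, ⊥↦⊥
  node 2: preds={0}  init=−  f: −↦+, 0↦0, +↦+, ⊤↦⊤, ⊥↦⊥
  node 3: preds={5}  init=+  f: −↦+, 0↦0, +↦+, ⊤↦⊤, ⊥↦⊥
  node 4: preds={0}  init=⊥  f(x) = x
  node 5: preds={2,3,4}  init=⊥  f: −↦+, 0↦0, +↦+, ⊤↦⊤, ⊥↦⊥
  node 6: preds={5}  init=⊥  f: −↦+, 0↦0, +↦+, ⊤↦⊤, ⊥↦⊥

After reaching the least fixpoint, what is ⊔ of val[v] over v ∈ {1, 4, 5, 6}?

⊤

Iteration log — 12 steps:
  step 1. node 0  ⊔preds=⊤  new=⊤  old=⊥  +wl: 
  step 2. node 1  ⊔preds=−  new=+  old=⊥  +wl: 0
  step 3. node 2  ⊔preds=⊤  new=⊤  old=−  +wl: 1
  step 4. node 3  ⊔preds=⊥  new=+  stable
  step 5. node 4  ⊔preds=⊤  new=⊤  old=⊥  +wl: 
  step 6. node 5  ⊔preds=⊤  new=⊤  old=⊥  +wl: 3
  step 7. node 6  ⊔preds=⊤  new=⊤  old=⊥  +wl: 
  step 8. node 0  ⊔preds=⊤  new=⊤  stable
  step 9. node 1  ⊔preds=⊤  new=⊤  old=+  +wl: 0
  step 10. node 3  ⊔preds=⊤  new=⊤  old=+  +wl: 5
  step 11. node 0  ⊔preds=⊤  new=⊤  stable
  step 12. node 5  ⊔preds=⊤  new=⊤  stable

Least fixpoint reached:
  node 0: ⊤
  node 1: ⊤
  node 2: ⊤
  node 3: ⊤
  node 4: ⊤
  node 5: ⊤
  node 6: ⊤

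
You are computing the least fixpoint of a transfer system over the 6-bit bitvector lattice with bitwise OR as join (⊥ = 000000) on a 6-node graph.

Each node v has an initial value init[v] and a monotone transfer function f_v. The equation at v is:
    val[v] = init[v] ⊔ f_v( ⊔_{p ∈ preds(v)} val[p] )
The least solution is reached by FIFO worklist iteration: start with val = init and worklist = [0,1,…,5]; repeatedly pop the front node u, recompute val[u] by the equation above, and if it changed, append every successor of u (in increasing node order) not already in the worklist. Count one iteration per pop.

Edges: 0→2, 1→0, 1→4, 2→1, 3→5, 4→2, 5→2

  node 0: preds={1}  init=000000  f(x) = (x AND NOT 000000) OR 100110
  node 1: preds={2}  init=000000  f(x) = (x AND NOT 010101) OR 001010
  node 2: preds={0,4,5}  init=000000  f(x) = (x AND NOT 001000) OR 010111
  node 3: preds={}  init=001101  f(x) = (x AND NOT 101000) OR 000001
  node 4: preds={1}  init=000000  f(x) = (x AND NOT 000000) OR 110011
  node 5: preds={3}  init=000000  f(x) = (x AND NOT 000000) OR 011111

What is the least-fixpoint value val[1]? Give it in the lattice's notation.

Worklist (11 pops):
  #1 pop 0: in=000000 → 100110 (was 000000); enqueue []
  #2 pop 1: in=000000 → 001010 (was 000000); enqueue [0]
  #3 pop 2: in=100110 → 110111 (was 000000); enqueue [1]
  #4 pop 3: in=000000 → 001101 (no change)
  #5 pop 4: in=001010 → 111011 (was 000000); enqueue [2]
  #6 pop 5: in=001101 → 011111 (was 000000); enqueue []
  #7 pop 0: in=001010 → 101110 (was 100110); enqueue []
  #8 pop 1: in=110111 → 101010 (was 001010); enqueue [0,4]
  #9 pop 2: in=111111 → 110111 (no change)
  #10 pop 0: in=101010 → 101110 (no change)
  #11 pop 4: in=101010 → 111011 (no change)

Fixpoint:
  val[0] = 101110
  val[1] = 101010
  val[2] = 110111
  val[3] = 001101
  val[4] = 111011
  val[5] = 011111

101010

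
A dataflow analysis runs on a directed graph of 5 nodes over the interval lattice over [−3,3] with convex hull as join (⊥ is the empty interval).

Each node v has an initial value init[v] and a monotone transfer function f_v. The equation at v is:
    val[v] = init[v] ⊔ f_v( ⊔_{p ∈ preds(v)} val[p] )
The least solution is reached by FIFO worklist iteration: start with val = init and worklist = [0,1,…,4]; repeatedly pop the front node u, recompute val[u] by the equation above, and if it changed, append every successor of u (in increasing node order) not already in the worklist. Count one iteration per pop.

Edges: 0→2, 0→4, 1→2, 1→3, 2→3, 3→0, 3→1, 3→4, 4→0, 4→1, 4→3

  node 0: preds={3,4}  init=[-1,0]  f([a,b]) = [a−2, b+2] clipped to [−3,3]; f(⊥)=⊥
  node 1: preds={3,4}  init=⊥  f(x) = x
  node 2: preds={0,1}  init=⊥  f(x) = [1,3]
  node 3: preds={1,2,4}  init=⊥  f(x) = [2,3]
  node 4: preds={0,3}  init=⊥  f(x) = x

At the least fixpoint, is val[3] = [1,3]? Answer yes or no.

Trace (14 dequeues):
  [1] u=0 | in ⊥ | out [-1,0] | ==
  [2] u=1 | in ⊥ | out ⊥ | ==
  [3] u=2 | in [-1,0] | out [1,3] | prev ⊥ | push {}
  [4] u=3 | in [1,3] | out [2,3] | prev ⊥ | push {0,1}
  [5] u=4 | in [-1,3] | out [-1,3] | prev ⊥ | push {3}
  [6] u=0 | in [-1,3] | out [-3,3] | prev [-1,0] | push {2,4}
  [7] u=1 | in [-1,3] | out [-1,3] | prev ⊥ | push {}
  [8] u=3 | in [-1,3] | out [2,3] | ==
  [9] u=2 | in [-3,3] | out [1,3] | ==
  [10] u=4 | in [-3,3] | out [-3,3] | prev [-1,3] | push {0,1,3}
  [11] u=0 | in [-3,3] | out [-3,3] | ==
  [12] u=1 | in [-3,3] | out [-3,3] | prev [-1,3] | push {2}
  [13] u=3 | in [-3,3] | out [2,3] | ==
  [14] u=2 | in [-3,3] | out [1,3] | ==

Converged values:
  [0] [-3,3]
  [1] [-3,3]
  [2] [1,3]
  [3] [2,3]
  [4] [-3,3]

no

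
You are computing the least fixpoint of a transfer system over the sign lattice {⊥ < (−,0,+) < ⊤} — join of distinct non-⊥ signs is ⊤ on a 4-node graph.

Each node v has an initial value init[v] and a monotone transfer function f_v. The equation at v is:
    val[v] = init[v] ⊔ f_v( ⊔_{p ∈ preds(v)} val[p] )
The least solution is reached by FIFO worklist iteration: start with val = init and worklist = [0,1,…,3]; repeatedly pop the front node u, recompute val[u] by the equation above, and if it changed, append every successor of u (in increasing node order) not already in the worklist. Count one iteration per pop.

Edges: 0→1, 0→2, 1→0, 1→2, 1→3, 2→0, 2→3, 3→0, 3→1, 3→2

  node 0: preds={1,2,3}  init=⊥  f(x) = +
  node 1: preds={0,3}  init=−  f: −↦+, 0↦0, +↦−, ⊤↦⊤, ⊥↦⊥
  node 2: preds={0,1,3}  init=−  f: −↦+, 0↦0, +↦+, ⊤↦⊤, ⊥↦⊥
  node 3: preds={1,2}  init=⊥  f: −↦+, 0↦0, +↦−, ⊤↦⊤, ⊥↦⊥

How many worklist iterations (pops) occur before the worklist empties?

9

Worklist (9 pops):
  #1 pop 0: in=− → + (was ⊥); enqueue []
  #2 pop 1: in=+ → − (no change)
  #3 pop 2: in=⊤ → ⊤ (was −); enqueue [0]
  #4 pop 3: in=⊤ → ⊤ (was ⊥); enqueue [1,2]
  #5 pop 0: in=⊤ → + (no change)
  #6 pop 1: in=⊤ → ⊤ (was −); enqueue [0,3]
  #7 pop 2: in=⊤ → ⊤ (no change)
  #8 pop 0: in=⊤ → + (no change)
  #9 pop 3: in=⊤ → ⊤ (no change)

Fixpoint:
  val[0] = +
  val[1] = ⊤
  val[2] = ⊤
  val[3] = ⊤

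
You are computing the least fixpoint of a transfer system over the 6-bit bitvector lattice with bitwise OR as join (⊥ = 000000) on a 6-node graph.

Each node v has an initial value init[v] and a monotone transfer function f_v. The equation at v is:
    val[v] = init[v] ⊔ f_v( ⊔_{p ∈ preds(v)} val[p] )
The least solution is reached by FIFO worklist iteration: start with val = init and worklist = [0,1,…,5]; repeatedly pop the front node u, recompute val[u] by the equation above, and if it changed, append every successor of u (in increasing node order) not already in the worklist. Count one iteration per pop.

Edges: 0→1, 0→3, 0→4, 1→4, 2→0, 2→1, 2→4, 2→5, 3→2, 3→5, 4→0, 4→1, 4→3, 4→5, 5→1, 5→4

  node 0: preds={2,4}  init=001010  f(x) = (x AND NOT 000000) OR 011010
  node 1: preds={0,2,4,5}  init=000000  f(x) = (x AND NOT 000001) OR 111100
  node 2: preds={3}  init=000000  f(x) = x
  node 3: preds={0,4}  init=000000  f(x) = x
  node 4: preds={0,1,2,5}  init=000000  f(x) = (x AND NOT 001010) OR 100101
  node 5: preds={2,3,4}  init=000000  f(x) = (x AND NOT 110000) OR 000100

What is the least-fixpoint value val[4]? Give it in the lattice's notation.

Trace (17 dequeues):
  [1] u=0 | in 000000 | out 011010 | prev 001010 | push {}
  [2] u=1 | in 011010 | out 111110 | prev 000000 | push {}
  [3] u=2 | in 000000 | out 000000 | ==
  [4] u=3 | in 011010 | out 011010 | prev 000000 | push {2}
  [5] u=4 | in 111110 | out 110101 | prev 000000 | push {0,1,3}
  [6] u=5 | in 111111 | out 001111 | prev 000000 | push {4}
  [7] u=2 | in 011010 | out 011010 | prev 000000 | push {5}
  [8] u=0 | in 111111 | out 111111 | prev 011010 | push {}
  [9] u=1 | in 111111 | out 111110 | ==
  [10] u=3 | in 111111 | out 111111 | prev 011010 | push {2}
  [11] u=4 | in 111111 | out 110101 | ==
  [12] u=5 | in 111111 | out 001111 | ==
  [13] u=2 | in 111111 | out 111111 | prev 011010 | push {0,1,4,5}
  [14] u=0 | in 111111 | out 111111 | ==
  [15] u=1 | in 111111 | out 111110 | ==
  [16] u=4 | in 111111 | out 110101 | ==
  [17] u=5 | in 111111 | out 001111 | ==

Converged values:
  [0] 111111
  [1] 111110
  [2] 111111
  [3] 111111
  [4] 110101
  [5] 001111

110101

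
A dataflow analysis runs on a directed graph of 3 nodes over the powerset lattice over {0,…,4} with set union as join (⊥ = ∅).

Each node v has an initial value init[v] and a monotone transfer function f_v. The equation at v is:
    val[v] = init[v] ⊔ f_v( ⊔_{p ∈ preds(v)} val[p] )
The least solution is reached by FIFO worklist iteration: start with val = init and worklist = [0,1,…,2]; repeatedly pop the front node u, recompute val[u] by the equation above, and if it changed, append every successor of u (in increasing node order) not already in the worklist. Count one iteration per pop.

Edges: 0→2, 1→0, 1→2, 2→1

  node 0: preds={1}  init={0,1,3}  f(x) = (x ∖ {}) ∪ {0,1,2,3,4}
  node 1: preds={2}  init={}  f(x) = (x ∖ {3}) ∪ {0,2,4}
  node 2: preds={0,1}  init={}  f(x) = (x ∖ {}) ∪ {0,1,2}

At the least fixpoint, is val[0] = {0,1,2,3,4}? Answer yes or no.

Trace (7 dequeues):
  [1] u=0 | in {} | out {0,1,2,3,4} | prev {0,1,3} | push {}
  [2] u=1 | in {} | out {0,2,4} | prev {} | push {0}
  [3] u=2 | in {0,1,2,3,4} | out {0,1,2,3,4} | prev {} | push {1}
  [4] u=0 | in {0,2,4} | out {0,1,2,3,4} | ==
  [5] u=1 | in {0,1,2,3,4} | out {0,1,2,4} | prev {0,2,4} | push {0,2}
  [6] u=0 | in {0,1,2,4} | out {0,1,2,3,4} | ==
  [7] u=2 | in {0,1,2,3,4} | out {0,1,2,3,4} | ==

Converged values:
  [0] {0,1,2,3,4}
  [1] {0,1,2,4}
  [2] {0,1,2,3,4}

yes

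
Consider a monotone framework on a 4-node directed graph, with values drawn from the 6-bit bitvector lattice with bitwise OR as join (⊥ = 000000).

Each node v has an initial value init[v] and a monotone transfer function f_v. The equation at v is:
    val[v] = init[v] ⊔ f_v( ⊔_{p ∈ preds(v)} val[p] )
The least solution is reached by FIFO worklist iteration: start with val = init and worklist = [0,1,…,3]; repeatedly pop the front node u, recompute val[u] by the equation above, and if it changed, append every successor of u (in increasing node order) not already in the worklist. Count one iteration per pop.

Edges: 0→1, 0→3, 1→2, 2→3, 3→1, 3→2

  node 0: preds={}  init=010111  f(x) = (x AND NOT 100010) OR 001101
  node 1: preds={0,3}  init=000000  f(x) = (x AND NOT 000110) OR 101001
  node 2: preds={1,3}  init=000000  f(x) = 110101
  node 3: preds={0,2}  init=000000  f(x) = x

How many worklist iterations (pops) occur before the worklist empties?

Worklist (6 pops):
  #1 pop 0: in=000000 → 011111 (was 010111); enqueue []
  #2 pop 1: in=011111 → 111001 (was 000000); enqueue []
  #3 pop 2: in=111001 → 110101 (was 000000); enqueue []
  #4 pop 3: in=111111 → 111111 (was 000000); enqueue [1,2]
  #5 pop 1: in=111111 → 111001 (no change)
  #6 pop 2: in=111111 → 110101 (no change)

Fixpoint:
  val[0] = 011111
  val[1] = 111001
  val[2] = 110101
  val[3] = 111111

6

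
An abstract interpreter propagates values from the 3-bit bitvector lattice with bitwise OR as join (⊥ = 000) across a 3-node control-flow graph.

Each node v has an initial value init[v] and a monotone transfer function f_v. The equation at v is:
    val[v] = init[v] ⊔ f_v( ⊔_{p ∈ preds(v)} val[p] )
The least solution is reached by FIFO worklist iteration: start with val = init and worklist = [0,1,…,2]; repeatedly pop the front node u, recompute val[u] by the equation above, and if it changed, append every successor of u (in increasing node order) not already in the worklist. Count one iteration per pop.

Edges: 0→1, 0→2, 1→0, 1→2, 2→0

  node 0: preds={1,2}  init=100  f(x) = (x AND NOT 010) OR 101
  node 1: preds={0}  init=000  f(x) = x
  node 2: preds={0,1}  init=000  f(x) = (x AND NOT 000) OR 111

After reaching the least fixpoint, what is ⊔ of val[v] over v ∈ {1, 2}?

111

Worklist (4 pops):
  #1 pop 0: in=000 → 101 (was 100); enqueue []
  #2 pop 1: in=101 → 101 (was 000); enqueue [0]
  #3 pop 2: in=101 → 111 (was 000); enqueue []
  #4 pop 0: in=111 → 101 (no change)

Fixpoint:
  val[0] = 101
  val[1] = 101
  val[2] = 111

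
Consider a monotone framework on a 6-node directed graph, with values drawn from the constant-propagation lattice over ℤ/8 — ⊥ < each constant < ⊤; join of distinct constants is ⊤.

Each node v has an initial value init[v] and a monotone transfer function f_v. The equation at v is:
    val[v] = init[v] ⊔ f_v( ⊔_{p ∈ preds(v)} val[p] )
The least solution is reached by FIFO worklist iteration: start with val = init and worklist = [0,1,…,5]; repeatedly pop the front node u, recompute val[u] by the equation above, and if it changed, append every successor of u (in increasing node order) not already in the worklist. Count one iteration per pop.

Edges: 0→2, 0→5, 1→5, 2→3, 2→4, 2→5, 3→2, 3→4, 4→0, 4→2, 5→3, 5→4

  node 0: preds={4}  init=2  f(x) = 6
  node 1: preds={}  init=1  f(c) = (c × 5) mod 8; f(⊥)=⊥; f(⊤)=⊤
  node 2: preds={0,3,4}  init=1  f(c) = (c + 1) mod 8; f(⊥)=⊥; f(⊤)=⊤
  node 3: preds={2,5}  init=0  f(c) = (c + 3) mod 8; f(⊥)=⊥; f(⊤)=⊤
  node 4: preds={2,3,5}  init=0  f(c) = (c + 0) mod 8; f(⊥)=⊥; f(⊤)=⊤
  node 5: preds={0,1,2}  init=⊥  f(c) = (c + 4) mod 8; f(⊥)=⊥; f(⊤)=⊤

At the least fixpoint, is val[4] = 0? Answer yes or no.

no

Iteration log — 10 steps:
  step 1. node 0  ⊔preds=0  new=⊤  old=2  +wl: 
  step 2. node 1  ⊔preds=⊥  new=1  stable
  step 3. node 2  ⊔preds=⊤  new=⊤  old=1  +wl: 
  step 4. node 3  ⊔preds=⊤  new=⊤  old=0  +wl: 2
  step 5. node 4  ⊔preds=⊤  new=⊤  old=0  +wl: 0
  step 6. node 5  ⊔preds=⊤  new=⊤  old=⊥  +wl: 3,4
  step 7. node 2  ⊔preds=⊤  new=⊤  stable
  step 8. node 0  ⊔preds=⊤  new=⊤  stable
  step 9. node 3  ⊔preds=⊤  new=⊤  stable
  step 10. node 4  ⊔preds=⊤  new=⊤  stable

Least fixpoint reached:
  node 0: ⊤
  node 1: 1
  node 2: ⊤
  node 3: ⊤
  node 4: ⊤
  node 5: ⊤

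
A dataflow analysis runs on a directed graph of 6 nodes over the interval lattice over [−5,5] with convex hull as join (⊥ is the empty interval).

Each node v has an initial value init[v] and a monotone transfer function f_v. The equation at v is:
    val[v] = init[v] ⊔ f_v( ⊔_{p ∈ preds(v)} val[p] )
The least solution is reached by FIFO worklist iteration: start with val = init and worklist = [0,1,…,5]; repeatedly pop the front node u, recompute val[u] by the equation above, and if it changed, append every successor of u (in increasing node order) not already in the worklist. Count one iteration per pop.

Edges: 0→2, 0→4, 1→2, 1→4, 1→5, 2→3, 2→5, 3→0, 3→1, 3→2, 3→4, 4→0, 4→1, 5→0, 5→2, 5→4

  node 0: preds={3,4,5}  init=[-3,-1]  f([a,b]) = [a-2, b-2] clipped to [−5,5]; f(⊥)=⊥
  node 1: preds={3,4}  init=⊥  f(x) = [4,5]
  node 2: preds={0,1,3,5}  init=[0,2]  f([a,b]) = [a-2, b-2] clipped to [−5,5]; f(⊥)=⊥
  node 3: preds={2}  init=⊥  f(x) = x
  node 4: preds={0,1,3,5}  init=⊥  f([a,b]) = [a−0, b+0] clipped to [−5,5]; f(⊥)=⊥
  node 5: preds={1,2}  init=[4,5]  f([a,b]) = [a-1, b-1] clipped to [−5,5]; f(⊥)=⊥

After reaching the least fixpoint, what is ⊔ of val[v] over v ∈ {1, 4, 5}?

Iteration log — 10 steps:
  step 1. node 0  ⊔preds=[4,5]  new=[-3,3]  old=[-3,-1]  +wl: 
  step 2. node 1  ⊔preds=⊥  new=[4,5]  old=⊥  +wl: 
  step 3. node 2  ⊔preds=[-3,5]  new=[-5,3]  old=[0,2]  +wl: 
  step 4. node 3  ⊔preds=[-5,3]  new=[-5,3]  old=⊥  +wl: 0,1,2
  step 5. node 4  ⊔preds=[-5,5]  new=[-5,5]  old=⊥  +wl: 
  step 6. node 5  ⊔preds=[-5,5]  new=[-5,5]  old=[4,5]  +wl: 4
  step 7. node 0  ⊔preds=[-5,5]  new=[-5,3]  old=[-3,3]  +wl: 
  step 8. node 1  ⊔preds=[-5,5]  new=[4,5]  stable
  step 9. node 2  ⊔preds=[-5,5]  new=[-5,3]  stable
  step 10. node 4  ⊔preds=[-5,5]  new=[-5,5]  stable

Least fixpoint reached:
  node 0: [-5,3]
  node 1: [4,5]
  node 2: [-5,3]
  node 3: [-5,3]
  node 4: [-5,5]
  node 5: [-5,5]

[-5,5]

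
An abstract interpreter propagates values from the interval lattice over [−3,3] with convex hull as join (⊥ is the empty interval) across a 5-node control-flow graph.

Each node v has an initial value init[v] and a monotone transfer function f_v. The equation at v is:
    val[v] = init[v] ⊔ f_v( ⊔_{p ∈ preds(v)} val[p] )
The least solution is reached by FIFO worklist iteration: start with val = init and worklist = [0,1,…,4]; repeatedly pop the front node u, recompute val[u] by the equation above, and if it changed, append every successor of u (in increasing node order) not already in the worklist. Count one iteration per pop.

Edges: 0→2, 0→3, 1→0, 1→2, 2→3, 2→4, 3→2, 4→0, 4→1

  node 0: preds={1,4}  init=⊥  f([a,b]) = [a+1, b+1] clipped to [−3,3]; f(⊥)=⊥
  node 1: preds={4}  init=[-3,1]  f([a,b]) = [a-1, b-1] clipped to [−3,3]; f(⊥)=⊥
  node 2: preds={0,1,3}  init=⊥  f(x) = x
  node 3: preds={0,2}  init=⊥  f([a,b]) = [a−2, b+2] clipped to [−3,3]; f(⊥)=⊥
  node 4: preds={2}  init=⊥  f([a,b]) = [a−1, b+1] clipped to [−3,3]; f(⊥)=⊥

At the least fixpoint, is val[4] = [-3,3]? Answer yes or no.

yes

Iteration log — 12 steps:
  step 1. node 0  ⊔preds=[-3,1]  new=[-2,2]  old=⊥  +wl: 
  step 2. node 1  ⊔preds=⊥  new=[-3,1]  stable
  step 3. node 2  ⊔preds=[-3,2]  new=[-3,2]  old=⊥  +wl: 
  step 4. node 3  ⊔preds=[-3,2]  new=[-3,3]  old=⊥  +wl: 2
  step 5. node 4  ⊔preds=[-3,2]  new=[-3,3]  old=⊥  +wl: 0,1
  step 6. node 2  ⊔preds=[-3,3]  new=[-3,3]  old=[-3,2]  +wl: 3,4
  step 7. node 0  ⊔preds=[-3,3]  new=[-2,3]  old=[-2,2]  +wl: 2
  step 8. node 1  ⊔preds=[-3,3]  new=[-3,2]  old=[-3,1]  +wl: 0
  step 9. node 3  ⊔preds=[-3,3]  new=[-3,3]  stable
  step 10. node 4  ⊔preds=[-3,3]  new=[-3,3]  stable
  step 11. node 2  ⊔preds=[-3,3]  new=[-3,3]  stable
  step 12. node 0  ⊔preds=[-3,3]  new=[-2,3]  stable

Least fixpoint reached:
  node 0: [-2,3]
  node 1: [-3,2]
  node 2: [-3,3]
  node 3: [-3,3]
  node 4: [-3,3]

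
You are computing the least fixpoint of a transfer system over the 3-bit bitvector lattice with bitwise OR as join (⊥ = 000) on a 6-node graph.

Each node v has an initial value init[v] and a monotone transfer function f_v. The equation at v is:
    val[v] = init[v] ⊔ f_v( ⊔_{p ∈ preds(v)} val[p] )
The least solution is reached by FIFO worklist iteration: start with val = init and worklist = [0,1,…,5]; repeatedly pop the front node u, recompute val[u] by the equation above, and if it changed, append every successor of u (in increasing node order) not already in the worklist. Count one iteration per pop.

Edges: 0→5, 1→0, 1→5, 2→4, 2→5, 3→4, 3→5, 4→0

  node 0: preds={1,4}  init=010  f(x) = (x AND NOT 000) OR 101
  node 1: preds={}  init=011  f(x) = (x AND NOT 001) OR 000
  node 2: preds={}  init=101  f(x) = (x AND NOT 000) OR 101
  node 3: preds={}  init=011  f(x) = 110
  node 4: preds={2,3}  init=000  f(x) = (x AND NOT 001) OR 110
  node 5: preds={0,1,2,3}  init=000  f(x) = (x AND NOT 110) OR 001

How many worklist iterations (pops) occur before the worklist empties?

7

Worklist (7 pops):
  #1 pop 0: in=011 → 111 (was 010); enqueue []
  #2 pop 1: in=000 → 011 (no change)
  #3 pop 2: in=000 → 101 (no change)
  #4 pop 3: in=000 → 111 (was 011); enqueue []
  #5 pop 4: in=111 → 110 (was 000); enqueue [0]
  #6 pop 5: in=111 → 001 (was 000); enqueue []
  #7 pop 0: in=111 → 111 (no change)

Fixpoint:
  val[0] = 111
  val[1] = 011
  val[2] = 101
  val[3] = 111
  val[4] = 110
  val[5] = 001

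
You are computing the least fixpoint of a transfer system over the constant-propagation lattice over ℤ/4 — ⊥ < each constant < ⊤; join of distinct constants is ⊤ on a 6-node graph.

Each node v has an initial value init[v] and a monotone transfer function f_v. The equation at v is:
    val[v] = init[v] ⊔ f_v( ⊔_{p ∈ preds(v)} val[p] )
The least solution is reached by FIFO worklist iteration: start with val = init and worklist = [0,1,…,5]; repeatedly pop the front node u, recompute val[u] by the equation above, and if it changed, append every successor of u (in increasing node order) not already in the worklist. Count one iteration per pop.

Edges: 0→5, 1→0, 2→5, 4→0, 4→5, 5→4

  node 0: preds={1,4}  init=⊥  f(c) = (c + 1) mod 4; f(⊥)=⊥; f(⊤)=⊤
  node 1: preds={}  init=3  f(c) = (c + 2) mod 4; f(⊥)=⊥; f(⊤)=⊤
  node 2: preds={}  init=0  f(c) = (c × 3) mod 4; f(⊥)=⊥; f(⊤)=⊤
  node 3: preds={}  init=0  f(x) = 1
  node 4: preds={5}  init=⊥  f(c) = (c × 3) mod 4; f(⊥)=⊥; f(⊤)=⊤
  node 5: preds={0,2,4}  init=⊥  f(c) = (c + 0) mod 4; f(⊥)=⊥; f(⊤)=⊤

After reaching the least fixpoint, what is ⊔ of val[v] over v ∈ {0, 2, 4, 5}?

⊤

Worklist (12 pops):
  #1 pop 0: in=3 → 0 (was ⊥); enqueue []
  #2 pop 1: in=⊥ → 3 (no change)
  #3 pop 2: in=⊥ → 0 (no change)
  #4 pop 3: in=⊥ → ⊤ (was 0); enqueue []
  #5 pop 4: in=⊥ → ⊥ (no change)
  #6 pop 5: in=0 → 0 (was ⊥); enqueue [4]
  #7 pop 4: in=0 → 0 (was ⊥); enqueue [0,5]
  #8 pop 0: in=⊤ → ⊤ (was 0); enqueue []
  #9 pop 5: in=⊤ → ⊤ (was 0); enqueue [4]
  #10 pop 4: in=⊤ → ⊤ (was 0); enqueue [0,5]
  #11 pop 0: in=⊤ → ⊤ (no change)
  #12 pop 5: in=⊤ → ⊤ (no change)

Fixpoint:
  val[0] = ⊤
  val[1] = 3
  val[2] = 0
  val[3] = ⊤
  val[4] = ⊤
  val[5] = ⊤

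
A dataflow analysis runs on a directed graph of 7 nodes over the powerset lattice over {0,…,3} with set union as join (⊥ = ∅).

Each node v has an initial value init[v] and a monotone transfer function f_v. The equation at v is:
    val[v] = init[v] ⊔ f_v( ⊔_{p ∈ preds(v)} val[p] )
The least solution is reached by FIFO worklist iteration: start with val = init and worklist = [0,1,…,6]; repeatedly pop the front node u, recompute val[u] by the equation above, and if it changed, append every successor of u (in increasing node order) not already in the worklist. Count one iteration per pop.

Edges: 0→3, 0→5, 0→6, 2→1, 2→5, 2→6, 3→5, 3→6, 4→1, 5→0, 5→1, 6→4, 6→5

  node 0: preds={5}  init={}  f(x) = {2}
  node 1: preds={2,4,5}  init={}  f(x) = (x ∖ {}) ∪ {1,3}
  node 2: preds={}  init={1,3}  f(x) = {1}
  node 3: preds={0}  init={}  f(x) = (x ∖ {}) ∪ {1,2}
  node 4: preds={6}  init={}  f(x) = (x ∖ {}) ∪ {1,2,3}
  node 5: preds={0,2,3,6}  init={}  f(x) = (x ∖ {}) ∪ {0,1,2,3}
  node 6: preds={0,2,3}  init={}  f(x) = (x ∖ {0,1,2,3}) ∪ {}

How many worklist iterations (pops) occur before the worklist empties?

9

Trace (9 dequeues):
  [1] u=0 | in {} | out {2} | prev {} | push {}
  [2] u=1 | in {1,3} | out {1,3} | prev {} | push {}
  [3] u=2 | in {} | out {1,3} | ==
  [4] u=3 | in {2} | out {1,2} | prev {} | push {}
  [5] u=4 | in {} | out {1,2,3} | prev {} | push {1}
  [6] u=5 | in {1,2,3} | out {0,1,2,3} | prev {} | push {0}
  [7] u=6 | in {1,2,3} | out {} | ==
  [8] u=1 | in {0,1,2,3} | out {0,1,2,3} | prev {1,3} | push {}
  [9] u=0 | in {0,1,2,3} | out {2} | ==

Converged values:
  [0] {2}
  [1] {0,1,2,3}
  [2] {1,3}
  [3] {1,2}
  [4] {1,2,3}
  [5] {0,1,2,3}
  [6] {}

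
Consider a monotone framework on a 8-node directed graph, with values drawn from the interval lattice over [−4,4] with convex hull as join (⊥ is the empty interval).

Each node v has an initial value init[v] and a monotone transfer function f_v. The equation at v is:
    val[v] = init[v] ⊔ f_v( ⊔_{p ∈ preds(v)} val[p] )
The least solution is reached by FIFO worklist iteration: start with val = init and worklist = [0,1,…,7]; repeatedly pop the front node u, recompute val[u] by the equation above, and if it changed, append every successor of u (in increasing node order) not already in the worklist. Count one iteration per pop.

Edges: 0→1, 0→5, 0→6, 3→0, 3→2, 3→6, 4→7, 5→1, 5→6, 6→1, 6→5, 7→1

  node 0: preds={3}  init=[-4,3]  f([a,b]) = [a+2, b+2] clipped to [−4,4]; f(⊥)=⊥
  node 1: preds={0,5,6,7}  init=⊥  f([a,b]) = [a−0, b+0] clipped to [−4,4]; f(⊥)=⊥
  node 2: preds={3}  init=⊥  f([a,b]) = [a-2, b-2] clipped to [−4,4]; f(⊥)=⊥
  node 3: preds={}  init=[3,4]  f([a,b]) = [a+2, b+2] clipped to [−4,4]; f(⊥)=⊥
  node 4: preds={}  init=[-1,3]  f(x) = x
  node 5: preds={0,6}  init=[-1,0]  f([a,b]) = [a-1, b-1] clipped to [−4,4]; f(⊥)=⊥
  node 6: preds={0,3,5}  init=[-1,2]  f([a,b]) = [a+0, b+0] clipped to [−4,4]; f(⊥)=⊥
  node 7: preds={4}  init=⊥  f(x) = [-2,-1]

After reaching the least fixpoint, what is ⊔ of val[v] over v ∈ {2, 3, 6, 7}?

[-4,4]

Trace (10 dequeues):
  [1] u=0 | in [3,4] | out [-4,4] | prev [-4,3] | push {}
  [2] u=1 | in [-4,4] | out [-4,4] | prev ⊥ | push {}
  [3] u=2 | in [3,4] | out [1,2] | prev ⊥ | push {}
  [4] u=3 | in ⊥ | out [3,4] | ==
  [5] u=4 | in ⊥ | out [-1,3] | ==
  [6] u=5 | in [-4,4] | out [-4,3] | prev [-1,0] | push {1}
  [7] u=6 | in [-4,4] | out [-4,4] | prev [-1,2] | push {5}
  [8] u=7 | in [-1,3] | out [-2,-1] | prev ⊥ | push {}
  [9] u=1 | in [-4,4] | out [-4,4] | ==
  [10] u=5 | in [-4,4] | out [-4,3] | ==

Converged values:
  [0] [-4,4]
  [1] [-4,4]
  [2] [1,2]
  [3] [3,4]
  [4] [-1,3]
  [5] [-4,3]
  [6] [-4,4]
  [7] [-2,-1]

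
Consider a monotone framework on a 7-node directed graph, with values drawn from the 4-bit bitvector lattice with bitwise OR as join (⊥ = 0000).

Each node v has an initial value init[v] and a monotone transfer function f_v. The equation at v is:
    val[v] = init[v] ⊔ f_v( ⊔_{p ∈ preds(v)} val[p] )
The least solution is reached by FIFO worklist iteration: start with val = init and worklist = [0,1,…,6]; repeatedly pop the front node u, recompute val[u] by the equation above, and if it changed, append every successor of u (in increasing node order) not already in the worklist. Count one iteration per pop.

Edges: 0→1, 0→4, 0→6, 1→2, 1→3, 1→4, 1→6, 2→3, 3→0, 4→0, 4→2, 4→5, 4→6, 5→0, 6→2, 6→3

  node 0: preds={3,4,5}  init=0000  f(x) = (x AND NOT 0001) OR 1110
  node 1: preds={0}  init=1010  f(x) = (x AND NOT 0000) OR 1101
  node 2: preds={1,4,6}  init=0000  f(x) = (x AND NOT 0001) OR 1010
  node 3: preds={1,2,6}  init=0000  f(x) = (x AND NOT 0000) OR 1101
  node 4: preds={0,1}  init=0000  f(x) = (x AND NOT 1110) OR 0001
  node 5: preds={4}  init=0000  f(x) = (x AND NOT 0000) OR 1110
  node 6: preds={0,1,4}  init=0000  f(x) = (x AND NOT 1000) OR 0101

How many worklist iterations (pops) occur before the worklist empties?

10

Iteration log — 10 steps:
  step 1. node 0  ⊔preds=0000  new=1110  old=0000  +wl: 
  step 2. node 1  ⊔preds=1110  new=1111  old=1010  +wl: 
  step 3. node 2  ⊔preds=1111  new=1110  old=0000  +wl: 
  step 4. node 3  ⊔preds=1111  new=1111  old=0000  +wl: 0
  step 5. node 4  ⊔preds=1111  new=0001  old=0000  +wl: 2
  step 6. node 5  ⊔preds=0001  new=1111  old=0000  +wl: 
  step 7. node 6  ⊔preds=1111  new=0111  old=0000  +wl: 3
  step 8. node 0  ⊔preds=1111  new=1110  stable
  step 9. node 2  ⊔preds=1111  new=1110  stable
  step 10. node 3  ⊔preds=1111  new=1111  stable

Least fixpoint reached:
  node 0: 1110
  node 1: 1111
  node 2: 1110
  node 3: 1111
  node 4: 0001
  node 5: 1111
  node 6: 0111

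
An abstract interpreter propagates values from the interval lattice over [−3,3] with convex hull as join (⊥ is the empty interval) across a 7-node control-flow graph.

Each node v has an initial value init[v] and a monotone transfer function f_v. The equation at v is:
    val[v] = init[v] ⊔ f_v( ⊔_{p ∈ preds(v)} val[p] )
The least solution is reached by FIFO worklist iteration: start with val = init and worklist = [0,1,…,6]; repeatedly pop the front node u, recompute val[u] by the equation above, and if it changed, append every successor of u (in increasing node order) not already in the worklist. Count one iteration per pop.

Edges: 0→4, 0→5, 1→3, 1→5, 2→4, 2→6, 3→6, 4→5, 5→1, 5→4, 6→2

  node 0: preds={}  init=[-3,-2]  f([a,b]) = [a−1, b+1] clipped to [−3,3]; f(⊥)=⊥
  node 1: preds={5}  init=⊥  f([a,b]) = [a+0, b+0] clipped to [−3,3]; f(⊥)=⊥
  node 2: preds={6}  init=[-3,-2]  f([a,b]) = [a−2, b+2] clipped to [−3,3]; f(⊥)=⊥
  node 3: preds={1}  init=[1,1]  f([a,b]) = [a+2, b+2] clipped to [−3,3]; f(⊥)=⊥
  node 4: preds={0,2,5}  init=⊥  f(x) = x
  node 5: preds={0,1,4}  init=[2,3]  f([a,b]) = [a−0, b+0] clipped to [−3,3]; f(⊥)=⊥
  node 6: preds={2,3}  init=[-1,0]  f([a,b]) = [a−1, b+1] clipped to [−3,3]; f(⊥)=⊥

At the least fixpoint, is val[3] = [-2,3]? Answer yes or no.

no

Worklist (14 pops):
  #1 pop 0: in=⊥ → [-3,-2] (no change)
  #2 pop 1: in=[2,3] → [2,3] (was ⊥); enqueue []
  #3 pop 2: in=[-1,0] → [-3,2] (was [-3,-2]); enqueue []
  #4 pop 3: in=[2,3] → [1,3] (was [1,1]); enqueue []
  #5 pop 4: in=[-3,3] → [-3,3] (was ⊥); enqueue []
  #6 pop 5: in=[-3,3] → [-3,3] (was [2,3]); enqueue [1,4]
  #7 pop 6: in=[-3,3] → [-3,3] (was [-1,0]); enqueue [2]
  #8 pop 1: in=[-3,3] → [-3,3] (was [2,3]); enqueue [3,5]
  #9 pop 4: in=[-3,3] → [-3,3] (no change)
  #10 pop 2: in=[-3,3] → [-3,3] (was [-3,2]); enqueue [4,6]
  #11 pop 3: in=[-3,3] → [-1,3] (was [1,3]); enqueue []
  #12 pop 5: in=[-3,3] → [-3,3] (no change)
  #13 pop 4: in=[-3,3] → [-3,3] (no change)
  #14 pop 6: in=[-3,3] → [-3,3] (no change)

Fixpoint:
  val[0] = [-3,-2]
  val[1] = [-3,3]
  val[2] = [-3,3]
  val[3] = [-1,3]
  val[4] = [-3,3]
  val[5] = [-3,3]
  val[6] = [-3,3]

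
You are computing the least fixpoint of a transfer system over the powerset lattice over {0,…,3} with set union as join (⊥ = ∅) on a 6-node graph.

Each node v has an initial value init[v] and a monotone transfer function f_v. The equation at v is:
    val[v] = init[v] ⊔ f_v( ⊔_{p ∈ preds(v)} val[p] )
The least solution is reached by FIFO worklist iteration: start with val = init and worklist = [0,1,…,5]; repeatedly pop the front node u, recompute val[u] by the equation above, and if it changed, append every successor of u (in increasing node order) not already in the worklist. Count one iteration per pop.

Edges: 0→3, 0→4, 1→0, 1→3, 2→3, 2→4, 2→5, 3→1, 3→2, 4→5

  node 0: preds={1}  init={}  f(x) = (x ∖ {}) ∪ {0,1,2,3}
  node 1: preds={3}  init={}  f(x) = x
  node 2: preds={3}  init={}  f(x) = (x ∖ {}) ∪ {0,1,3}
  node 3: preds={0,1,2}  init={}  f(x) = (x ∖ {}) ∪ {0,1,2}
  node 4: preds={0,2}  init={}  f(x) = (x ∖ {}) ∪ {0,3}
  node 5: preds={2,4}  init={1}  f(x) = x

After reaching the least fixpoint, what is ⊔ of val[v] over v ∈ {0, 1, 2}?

Trace (12 dequeues):
  [1] u=0 | in {} | out {0,1,2,3} | prev {} | push {}
  [2] u=1 | in {} | out {} | ==
  [3] u=2 | in {} | out {0,1,3} | prev {} | push {}
  [4] u=3 | in {0,1,2,3} | out {0,1,2,3} | prev {} | push {1,2}
  [5] u=4 | in {0,1,2,3} | out {0,1,2,3} | prev {} | push {}
  [6] u=5 | in {0,1,2,3} | out {0,1,2,3} | prev {1} | push {}
  [7] u=1 | in {0,1,2,3} | out {0,1,2,3} | prev {} | push {0,3}
  [8] u=2 | in {0,1,2,3} | out {0,1,2,3} | prev {0,1,3} | push {4,5}
  [9] u=0 | in {0,1,2,3} | out {0,1,2,3} | ==
  [10] u=3 | in {0,1,2,3} | out {0,1,2,3} | ==
  [11] u=4 | in {0,1,2,3} | out {0,1,2,3} | ==
  [12] u=5 | in {0,1,2,3} | out {0,1,2,3} | ==

Converged values:
  [0] {0,1,2,3}
  [1] {0,1,2,3}
  [2] {0,1,2,3}
  [3] {0,1,2,3}
  [4] {0,1,2,3}
  [5] {0,1,2,3}

{0,1,2,3}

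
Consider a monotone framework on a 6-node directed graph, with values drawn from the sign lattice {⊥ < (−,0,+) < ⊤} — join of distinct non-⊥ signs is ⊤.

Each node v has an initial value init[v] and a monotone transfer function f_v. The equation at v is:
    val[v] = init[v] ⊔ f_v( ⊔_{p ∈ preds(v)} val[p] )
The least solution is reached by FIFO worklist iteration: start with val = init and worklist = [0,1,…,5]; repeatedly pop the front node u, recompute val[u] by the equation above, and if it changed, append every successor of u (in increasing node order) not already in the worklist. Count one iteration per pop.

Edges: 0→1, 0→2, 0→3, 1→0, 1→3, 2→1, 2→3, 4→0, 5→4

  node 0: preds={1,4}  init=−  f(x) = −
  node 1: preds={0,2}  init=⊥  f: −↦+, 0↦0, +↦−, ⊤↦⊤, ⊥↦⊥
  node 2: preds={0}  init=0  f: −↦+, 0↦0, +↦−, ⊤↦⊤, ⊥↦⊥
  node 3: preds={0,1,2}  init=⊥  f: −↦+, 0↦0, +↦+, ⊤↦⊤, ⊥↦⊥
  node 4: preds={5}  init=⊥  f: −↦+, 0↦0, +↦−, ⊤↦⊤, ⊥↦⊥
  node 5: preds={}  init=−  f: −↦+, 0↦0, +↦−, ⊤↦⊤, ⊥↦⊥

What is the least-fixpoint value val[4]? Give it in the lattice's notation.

Trace (8 dequeues):
  [1] u=0 | in ⊥ | out − | ==
  [2] u=1 | in ⊤ | out ⊤ | prev ⊥ | push {0}
  [3] u=2 | in − | out ⊤ | prev 0 | push {1}
  [4] u=3 | in ⊤ | out ⊤ | prev ⊥ | push {}
  [5] u=4 | in − | out + | prev ⊥ | push {}
  [6] u=5 | in ⊥ | out − | ==
  [7] u=0 | in ⊤ | out − | ==
  [8] u=1 | in ⊤ | out ⊤ | ==

Converged values:
  [0] −
  [1] ⊤
  [2] ⊤
  [3] ⊤
  [4] +
  [5] −

+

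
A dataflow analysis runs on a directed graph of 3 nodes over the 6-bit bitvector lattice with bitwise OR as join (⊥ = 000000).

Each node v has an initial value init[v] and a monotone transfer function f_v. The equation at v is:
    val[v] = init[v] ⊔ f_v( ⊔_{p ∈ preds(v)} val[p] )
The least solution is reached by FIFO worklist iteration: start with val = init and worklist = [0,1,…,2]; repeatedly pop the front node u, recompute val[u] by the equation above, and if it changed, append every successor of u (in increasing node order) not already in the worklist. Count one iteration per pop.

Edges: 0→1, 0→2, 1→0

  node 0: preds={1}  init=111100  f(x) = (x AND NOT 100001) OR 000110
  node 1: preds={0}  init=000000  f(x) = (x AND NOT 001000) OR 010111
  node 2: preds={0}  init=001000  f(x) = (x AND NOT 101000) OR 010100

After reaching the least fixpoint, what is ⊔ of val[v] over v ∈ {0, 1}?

Trace (4 dequeues):
  [1] u=0 | in 000000 | out 111110 | prev 111100 | push {}
  [2] u=1 | in 111110 | out 110111 | prev 000000 | push {0}
  [3] u=2 | in 111110 | out 011110 | prev 001000 | push {}
  [4] u=0 | in 110111 | out 111110 | ==

Converged values:
  [0] 111110
  [1] 110111
  [2] 011110

111111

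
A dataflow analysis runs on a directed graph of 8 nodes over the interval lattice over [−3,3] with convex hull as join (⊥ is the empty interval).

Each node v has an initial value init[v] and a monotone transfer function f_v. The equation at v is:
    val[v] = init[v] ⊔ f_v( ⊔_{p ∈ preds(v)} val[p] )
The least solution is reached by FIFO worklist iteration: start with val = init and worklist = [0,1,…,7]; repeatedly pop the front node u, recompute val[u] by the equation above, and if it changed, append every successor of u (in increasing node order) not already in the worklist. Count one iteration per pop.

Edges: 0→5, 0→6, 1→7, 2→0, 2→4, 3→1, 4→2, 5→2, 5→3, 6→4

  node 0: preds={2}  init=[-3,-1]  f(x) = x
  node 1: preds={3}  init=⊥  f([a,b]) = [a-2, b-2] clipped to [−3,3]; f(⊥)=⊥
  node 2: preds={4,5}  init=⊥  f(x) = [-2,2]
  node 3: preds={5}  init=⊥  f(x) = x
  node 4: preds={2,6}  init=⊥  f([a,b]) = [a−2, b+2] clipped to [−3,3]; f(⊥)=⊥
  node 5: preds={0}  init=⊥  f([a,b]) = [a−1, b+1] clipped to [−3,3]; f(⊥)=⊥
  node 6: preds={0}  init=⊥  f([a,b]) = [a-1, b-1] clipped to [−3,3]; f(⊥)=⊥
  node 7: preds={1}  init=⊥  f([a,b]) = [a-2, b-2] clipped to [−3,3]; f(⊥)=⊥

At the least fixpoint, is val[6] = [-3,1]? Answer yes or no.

Worklist (21 pops):
  #1 pop 0: in=⊥ → [-3,-1] (no change)
  #2 pop 1: in=⊥ → ⊥ (no change)
  #3 pop 2: in=⊥ → [-2,2] (was ⊥); enqueue [0]
  #4 pop 3: in=⊥ → ⊥ (no change)
  #5 pop 4: in=[-2,2] → [-3,3] (was ⊥); enqueue [2]
  #6 pop 5: in=[-3,-1] → [-3,0] (was ⊥); enqueue [3]
  #7 pop 6: in=[-3,-1] → [-3,-2] (was ⊥); enqueue [4]
  #8 pop 7: in=⊥ → ⊥ (no change)
  #9 pop 0: in=[-2,2] → [-3,2] (was [-3,-1]); enqueue [5,6]
  #10 pop 2: in=[-3,3] → [-2,2] (no change)
  #11 pop 3: in=[-3,0] → [-3,0] (was ⊥); enqueue [1]
  #12 pop 4: in=[-3,2] → [-3,3] (no change)
  #13 pop 5: in=[-3,2] → [-3,3] (was [-3,0]); enqueue [2,3]
  #14 pop 6: in=[-3,2] → [-3,1] (was [-3,-2]); enqueue [4]
  #15 pop 1: in=[-3,0] → [-3,-2] (was ⊥); enqueue [7]
  #16 pop 2: in=[-3,3] → [-2,2] (no change)
  #17 pop 3: in=[-3,3] → [-3,3] (was [-3,0]); enqueue [1]
  #18 pop 4: in=[-3,2] → [-3,3] (no change)
  #19 pop 7: in=[-3,-2] → [-3,-3] (was ⊥); enqueue []
  #20 pop 1: in=[-3,3] → [-3,1] (was [-3,-2]); enqueue [7]
  #21 pop 7: in=[-3,1] → [-3,-1] (was [-3,-3]); enqueue []

Fixpoint:
  val[0] = [-3,2]
  val[1] = [-3,1]
  val[2] = [-2,2]
  val[3] = [-3,3]
  val[4] = [-3,3]
  val[5] = [-3,3]
  val[6] = [-3,1]
  val[7] = [-3,-1]

yes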